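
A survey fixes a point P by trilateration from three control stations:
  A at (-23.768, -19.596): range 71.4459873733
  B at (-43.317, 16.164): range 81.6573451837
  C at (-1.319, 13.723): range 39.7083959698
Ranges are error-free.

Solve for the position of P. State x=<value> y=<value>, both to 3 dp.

x=38.339 y=15.720

eq1: (x + 23.768)² + (y + 19.596)² = 71.4459873733²
eq2: (x + 43.317)² + (y − 16.164)² = 81.6573451837²
eq3: (x + 1.319)² + (y − 13.723)² = 39.7083959698²
eq2−eq3, eq2−eq1 (x²,y² cancel):
  83.996·x − 4.882·y = 3143.588417
  39.098·x − 71.520·y = 374.676566
det = 83.996·-71.520 − -4.882·39.098 = -5816.517484
x = (3143.588417·-71.520 − -4.882·374.676566) / -5816.517484 = 38.339139
y = (83.996·374.676566 − 3143.588417·39.098) / -5816.517484 = 15.720177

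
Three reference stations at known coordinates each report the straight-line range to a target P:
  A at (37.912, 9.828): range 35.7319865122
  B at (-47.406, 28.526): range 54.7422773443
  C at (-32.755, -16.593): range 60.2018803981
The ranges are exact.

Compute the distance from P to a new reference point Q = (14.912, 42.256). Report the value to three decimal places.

eq1: (x − 37.912)² + (y − 9.828)² = 35.7319865122²
eq2: (x + 47.406)² + (y − 28.526)² = 54.7422773443²
eq3: (x + 32.755)² + (y + 16.593)² = 60.2018803981²
eq1−eq2, eq1−eq3 (x²,y² cancel):
  -170.636·x + 37.396·y = -192.789885
  -141.334·x − 52.842·y = -2533.183197
det = -170.636·-52.842 − 37.396·-141.334 = 14302.073776
x = (-192.789885·-52.842 − 37.396·-2533.183197) / 14302.073776 = 7.335882
y = (-170.636·-2533.183197 − -192.789885·-141.334) / 14302.073776 = 28.317885
|P − Q| = √((7.335882 − 14.912)² + (28.317885 − 42.256)²) = 15.864067

15.864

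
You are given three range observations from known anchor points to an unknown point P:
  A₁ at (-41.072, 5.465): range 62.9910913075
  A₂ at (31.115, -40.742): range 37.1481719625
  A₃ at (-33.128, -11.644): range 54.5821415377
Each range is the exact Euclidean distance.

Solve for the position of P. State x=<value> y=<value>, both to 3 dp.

eq1: (x + 41.072)² + (y − 5.465)² = 62.9910913075²
eq2: (x − 31.115)² + (y + 40.742)² = 37.1481719625²
eq3: (x + 33.128)² + (y + 11.644)² = 54.5821415377²
eq2−eq1, eq2−eq3 (x²,y² cancel):
  -144.374·x + 92.414·y = -3499.169284
  -128.486·x + 58.196·y = -2994.230164
det = -144.374·58.196 − 92.414·-128.486 = 3471.915900
x = (-3499.169284·58.196 − 92.414·-2994.230164) / 3471.915900 = 21.046342
y = (-144.374·-2994.230164 − -3499.169284·-128.486) / 3471.915900 = -4.984360

x=21.046 y=-4.984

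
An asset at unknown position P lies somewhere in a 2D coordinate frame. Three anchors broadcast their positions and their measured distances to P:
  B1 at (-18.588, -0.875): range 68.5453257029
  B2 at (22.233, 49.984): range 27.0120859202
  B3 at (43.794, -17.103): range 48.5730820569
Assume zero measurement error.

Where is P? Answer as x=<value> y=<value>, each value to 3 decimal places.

eq1: (x + 18.588)² + (y + 0.875)² = 68.5453257029²
eq2: (x − 22.233)² + (y − 49.984)² = 27.0120859202²
eq3: (x − 43.794)² + (y + 17.103)² = 48.5730820569²
eq2−eq3, eq2−eq1 (x²,y² cancel):
  43.122·x − 134.174·y = -2411.971015
  -81.642·x − 101.718·y = -6615.236066
det = 43.122·-101.718 − -134.174·-81.642 = -15340.517304
x = (-2411.971015·-101.718 − -134.174·-6615.236066) / -15340.517304 = 41.866373
y = (43.122·-6615.236066 − -2411.971015·-81.642) / -15340.517304 = 31.431818

x=41.866 y=31.432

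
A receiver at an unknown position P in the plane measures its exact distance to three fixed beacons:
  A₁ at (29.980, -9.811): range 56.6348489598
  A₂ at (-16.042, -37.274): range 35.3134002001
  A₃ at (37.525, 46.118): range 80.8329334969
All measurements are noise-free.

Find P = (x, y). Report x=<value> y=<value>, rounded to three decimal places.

x=-26.300 y=-3.483

eq1: (x − 29.980)² + (y + 9.811)² = 56.6348489598²
eq2: (x + 16.042)² + (y + 37.274)² = 35.3134002001²
eq3: (x − 37.525)² + (y − 46.118)² = 80.8329334969²
eq1−eq2, eq1−eq3 (x²,y² cancel):
  -92.044·x − 54.926·y = 2612.110602
  15.090·x + 111.858·y = -786.517593
det = -92.044·111.858 − -54.926·15.090 = -9467.024412
x = (2612.110602·111.858 − -54.926·-786.517593) / -9467.024412 = -26.300260
y = (-92.044·-786.517593 − 2612.110602·15.090) / -9467.024412 = -3.483405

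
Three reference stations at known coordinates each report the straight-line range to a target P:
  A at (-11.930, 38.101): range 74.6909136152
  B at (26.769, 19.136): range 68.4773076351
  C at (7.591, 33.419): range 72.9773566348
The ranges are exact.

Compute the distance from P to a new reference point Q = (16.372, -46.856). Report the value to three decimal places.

eq1: (x + 11.930)² + (y − 38.101)² = 74.6909136152²
eq2: (x − 26.769)² + (y − 19.136)² = 68.4773076351²
eq3: (x − 7.591)² + (y − 33.419)² = 72.9773566348²
eq3−eq2, eq3−eq1 (x²,y² cancel):
  38.356·x − 28.566·y = 544.865935
  -39.042·x + 9.364·y = 166.520264
det = 38.356·9.364 − -28.566·-39.042 = -756.108188
x = (544.865935·9.364 − -28.566·166.520264) / -756.108188 = -13.039063
y = (38.356·166.520264 − 544.865935·-39.042) / -756.108188 = -36.581679
|P − Q| = √((-13.039063 − 16.372)² + (-36.581679 − -46.856)²) = 31.154010

31.154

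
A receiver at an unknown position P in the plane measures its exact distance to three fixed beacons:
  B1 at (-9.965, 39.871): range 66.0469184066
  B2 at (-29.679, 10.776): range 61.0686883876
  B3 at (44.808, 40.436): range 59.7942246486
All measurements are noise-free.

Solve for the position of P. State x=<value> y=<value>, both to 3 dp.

eq1: (x + 9.965)² + (y − 39.871)² = 66.0469184066²
eq2: (x + 29.679)² + (y − 10.776)² = 61.0686883876²
eq3: (x − 44.808)² + (y − 40.436)² = 59.7942246486²
eq2−eq3, eq2−eq1 (x²,y² cancel):
  148.974·x + 59.320·y = 2799.897143
  39.428·x + 58.190·y = 59.221919
det = 148.974·58.190 − 59.320·39.428 = 6329.928100
x = (2799.897143·58.190 − 59.320·59.221919) / 6329.928100 = 25.184010
y = (148.974·59.221919 − 2799.897143·39.428) / 6329.928100 = -16.046283

x=25.184 y=-16.046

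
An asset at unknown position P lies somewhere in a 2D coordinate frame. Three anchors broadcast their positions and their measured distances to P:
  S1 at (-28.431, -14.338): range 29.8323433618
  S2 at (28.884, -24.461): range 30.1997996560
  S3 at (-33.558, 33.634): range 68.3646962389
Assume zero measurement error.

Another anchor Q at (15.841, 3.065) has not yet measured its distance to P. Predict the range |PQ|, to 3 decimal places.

34.239

eq1: (x + 28.431)² + (y + 14.338)² = 29.8323433618²
eq2: (x − 28.884)² + (y + 24.461)² = 30.1997996560²
eq3: (x + 33.558)² + (y − 33.634)² = 68.3646962389²
eq1−eq2, eq1−eq3 (x²,y² cancel):
  114.630·x − 20.246·y = 396.666783
  -10.254·x + 95.944·y = -2540.277666
det = 114.630·95.944 − -20.246·-10.254 = 10790.458236
x = (396.666783·95.944 − -20.246·-2540.277666) / 10790.458236 = -1.239305
y = (114.630·-2540.277666 − 396.666783·-10.254) / 10790.458236 = -26.609121
|P − Q| = √((-1.239305 − 15.841)² + (-26.609121 − 3.065)²) = 34.238724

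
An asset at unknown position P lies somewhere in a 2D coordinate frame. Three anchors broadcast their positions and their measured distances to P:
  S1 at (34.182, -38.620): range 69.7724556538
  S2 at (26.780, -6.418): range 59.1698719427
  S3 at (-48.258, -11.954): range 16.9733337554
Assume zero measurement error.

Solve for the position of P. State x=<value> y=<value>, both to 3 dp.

eq1: (x − 34.182)² + (y + 38.620)² = 69.7724556538²
eq2: (x − 26.780)² + (y + 6.418)² = 59.1698719427²
eq3: (x + 48.258)² + (y + 11.954)² = 16.9733337554²
eq2−eq1, eq2−eq3 (x²,y² cancel):
  14.804·x − 64.404·y = 534.432578
  -150.076·x − 11.072·y = 4926.353243
det = 14.804·-11.072 − -64.404·-150.076 = -9829.404592
x = (534.432578·-11.072 − -64.404·4926.353243) / -9829.404592 = -31.676346
y = (14.804·4926.353243 − 534.432578·-150.076) / -9829.404592 = -15.579299

x=-31.676 y=-15.579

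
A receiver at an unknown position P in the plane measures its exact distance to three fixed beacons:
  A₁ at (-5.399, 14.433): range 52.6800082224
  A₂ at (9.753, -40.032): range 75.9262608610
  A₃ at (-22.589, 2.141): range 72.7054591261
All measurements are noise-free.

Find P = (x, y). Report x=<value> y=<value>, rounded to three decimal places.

x=45.812 y=26.785

eq1: (x + 5.399)² + (y − 14.433)² = 52.6800082224²
eq2: (x − 9.753)² + (y + 40.032)² = 75.9262608610²
eq3: (x + 22.589)² + (y − 2.141)² = 72.7054591261²
eq3−eq2, eq3−eq1 (x²,y² cancel):
  64.684·x − 84.346·y = 704.121929
  34.380·x + 24.584·y = 2233.514408
det = 64.684·24.584 − -84.346·34.380 = 4490.006936
x = (704.121929·24.584 − -84.346·2233.514408) / 4490.006936 = 45.812433
y = (64.684·2233.514408 − 704.121929·34.380) / 4490.006936 = 26.785022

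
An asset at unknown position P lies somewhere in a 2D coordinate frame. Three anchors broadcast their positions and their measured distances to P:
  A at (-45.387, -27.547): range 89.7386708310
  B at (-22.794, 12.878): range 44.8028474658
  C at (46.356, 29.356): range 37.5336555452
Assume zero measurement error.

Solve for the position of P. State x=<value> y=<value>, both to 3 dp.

eq1: (x + 45.387)² + (y + 27.547)² = 89.7386708310²
eq2: (x + 22.794)² + (y − 12.878)² = 44.8028474658²
eq3: (x − 46.356)² + (y − 29.356)² = 37.5336555452²
eq1−eq2, eq1−eq3 (x²,y² cancel):
  45.186·x + 80.850·y = 3912.326243
  183.486·x + 113.806·y = 6836.090238
det = 45.186·113.806 − 80.850·183.486 = -9692.405184
x = (3912.326243·113.806 − 80.850·6836.090238) / -9692.405184 = 11.086175
y = (45.186·6836.090238 − 3912.326243·183.486) / -9692.405184 = 42.194018

x=11.086 y=42.194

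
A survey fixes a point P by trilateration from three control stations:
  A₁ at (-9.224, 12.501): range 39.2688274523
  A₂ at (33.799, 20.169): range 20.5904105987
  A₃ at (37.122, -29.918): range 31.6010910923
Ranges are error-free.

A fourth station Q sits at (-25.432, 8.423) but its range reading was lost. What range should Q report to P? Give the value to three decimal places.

eq1: (x + 9.224)² + (y − 12.501)² = 39.2688274523²
eq2: (x − 33.799)² + (y − 20.169)² = 20.5904105987²
eq3: (x − 37.122)² + (y + 29.918)² = 31.6010910923²
eq3−eq1, eq3−eq2 (x²,y² cancel):
  -92.692·x + 84.838·y = -2575.184282
  -6.646·x + 100.174·y = -149.304696
det = -92.692·100.174 − 84.838·-6.646 = -8721.495060
x = (-2575.184282·100.174 − 84.838·-149.304696) / -8721.495060 = 28.125889
y = (-92.692·-149.304696 − -2575.184282·-6.646) / -8721.495060 = 0.375546
|P − Q| = √((28.125889 − -25.432)² + (0.375546 − 8.423)²) = 54.159108

54.159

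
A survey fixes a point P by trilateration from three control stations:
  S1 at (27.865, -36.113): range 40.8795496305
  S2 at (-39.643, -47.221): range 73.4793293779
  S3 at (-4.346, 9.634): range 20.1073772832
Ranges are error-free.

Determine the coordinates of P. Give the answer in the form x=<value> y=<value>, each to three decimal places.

x=14.455 y=2.504

eq1: (x − 27.865)² + (y + 36.113)² = 40.8795496305²
eq2: (x + 39.643)² + (y + 47.221)² = 73.4793293779²
eq3: (x + 4.346)² + (y − 9.634)² = 20.1073772832²
eq3−eq2, eq3−eq1 (x²,y² cancel):
  -70.594·x − 113.710·y = -1305.216607
  64.422·x − 91.494·y = 702.074365
det = -70.594·-91.494 − -113.710·64.422 = 13784.353056
x = (-1305.216607·-91.494 − -113.710·702.074365) / 13784.353056 = 14.454967
y = (-70.594·702.074365 − -1305.216607·64.422) / 13784.353056 = 2.504465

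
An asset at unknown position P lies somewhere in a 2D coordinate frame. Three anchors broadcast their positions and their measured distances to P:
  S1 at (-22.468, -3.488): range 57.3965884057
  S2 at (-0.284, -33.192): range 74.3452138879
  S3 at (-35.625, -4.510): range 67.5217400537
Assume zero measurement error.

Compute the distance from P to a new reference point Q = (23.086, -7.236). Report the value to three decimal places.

eq1: (x + 22.468)² + (y + 3.488)² = 57.3965884057²
eq2: (x + 0.284)² + (y + 33.192)² = 74.3452138879²
eq3: (x + 35.625)² + (y + 4.510)² = 67.5217400537²
eq2−eq3, eq2−eq1 (x²,y² cancel):
  -70.682·x + 57.364·y = 1155.716653
  -44.368·x + 59.408·y = 1648.030115
det = -70.682·59.408 − 57.364·-44.368 = -1653.950304
x = (1155.716653·59.408 − 57.364·1648.030115) / -1653.950304 = 15.646652
y = (-70.682·1648.030115 − 1155.716653·-44.368) / -1653.950304 = 39.426353
|P − Q| = √((15.646652 − 23.086)² + (39.426353 − -7.236)²) = 47.251657

47.252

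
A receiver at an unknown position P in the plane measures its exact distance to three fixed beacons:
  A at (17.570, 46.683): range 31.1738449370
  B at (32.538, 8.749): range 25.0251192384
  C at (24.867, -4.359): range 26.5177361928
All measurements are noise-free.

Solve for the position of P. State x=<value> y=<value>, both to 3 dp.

x=8.830 y=16.760

eq1: (x − 17.570)² + (y − 46.683)² = 31.1738449370²
eq2: (x − 32.538)² + (y − 8.749)² = 25.0251192384²
eq3: (x − 24.867)² + (y + 4.359)² = 26.5177361928²
eq3−eq1, eq3−eq2 (x²,y² cancel):
  -14.594·x + 102.084·y = 1582.020544
  15.342·x + 26.216·y = 574.831615
det = -14.594·26.216 − 102.084·15.342 = -1948.769032
x = (1582.020544·26.216 − 102.084·574.831615) / -1948.769032 = 8.829605
y = (-14.594·574.831615 − 1582.020544·15.342) / -1948.769032 = 16.759529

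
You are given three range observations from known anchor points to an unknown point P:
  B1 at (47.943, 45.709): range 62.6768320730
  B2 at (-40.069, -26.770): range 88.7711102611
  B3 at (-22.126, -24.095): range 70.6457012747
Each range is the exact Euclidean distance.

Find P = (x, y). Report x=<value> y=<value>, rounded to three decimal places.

eq1: (x − 47.943)² + (y − 45.709)² = 62.6768320730²
eq2: (x + 40.069)² + (y + 26.770)² = 88.7711102611²
eq3: (x + 22.126)² + (y + 24.095)² = 70.6457012747²
eq1−eq3, eq1−eq2 (x²,y² cancel):
  -140.138·x − 139.608·y = -4380.144859
  -176.024·x − 144.958·y = -6017.611007
det = -140.138·-144.958 − -139.608·-176.024 = -4260.234388
x = (-4380.144859·-144.958 − -139.608·-6017.611007) / -4260.234388 = 48.159228
y = (-140.138·-6017.611007 − -4380.144859·-176.024) / -4260.234388 = -16.967459

x=48.159 y=-16.967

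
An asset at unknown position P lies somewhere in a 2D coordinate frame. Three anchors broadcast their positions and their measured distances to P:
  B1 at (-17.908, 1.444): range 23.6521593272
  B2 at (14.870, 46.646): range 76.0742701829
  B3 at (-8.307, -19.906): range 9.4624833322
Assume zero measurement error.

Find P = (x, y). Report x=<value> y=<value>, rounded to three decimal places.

eq1: (x + 17.908)² + (y − 1.444)² = 23.6521593272²
eq2: (x − 14.870)² + (y − 46.646)² = 76.0742701829²
eq3: (x + 8.307)² + (y + 19.906)² = 9.4624833322²
eq1−eq3, eq1−eq2 (x²,y² cancel):
  19.202·x − 42.700·y = 612.359535
  65.556·x + 90.404·y = -3153.685327
det = 19.202·90.404 − -42.700·65.556 = 4535.178808
x = (612.359535·90.404 − -42.700·-3153.685327) / 4535.178808 = -17.486105
y = (19.202·-3153.685327 − 612.359535·65.556) / 4535.178808 = -22.204396

x=-17.486 y=-22.204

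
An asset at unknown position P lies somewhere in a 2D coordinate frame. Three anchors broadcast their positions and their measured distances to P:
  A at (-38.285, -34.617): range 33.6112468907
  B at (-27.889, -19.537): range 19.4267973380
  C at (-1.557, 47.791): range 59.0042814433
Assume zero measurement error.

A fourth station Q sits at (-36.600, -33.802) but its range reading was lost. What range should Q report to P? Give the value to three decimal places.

32.645

eq1: (x + 38.285)² + (y + 34.617)² = 33.6112468907²
eq2: (x + 27.889)² + (y + 19.537)² = 19.4267973380²
eq3: (x + 1.557)² + (y − 47.791)² = 59.0042814433²
eq3−eq2, eq3−eq1 (x²,y² cancel):
  -52.664·x − 134.656·y = 1977.191534
  -73.456·x − 164.816·y = 2729.463295
det = -52.664·-164.816 − -134.656·-73.456 = -1211.421312
x = (1977.191534·-164.816 − -134.656·2729.463295) / -1211.421312 = -34.394153
y = (-52.664·2729.463295 − 1977.191534·-73.456) / -1211.421312 = -1.231715
|P − Q| = √((-34.394153 − -36.600)² + (-1.231715 − -33.802)²) = 32.644895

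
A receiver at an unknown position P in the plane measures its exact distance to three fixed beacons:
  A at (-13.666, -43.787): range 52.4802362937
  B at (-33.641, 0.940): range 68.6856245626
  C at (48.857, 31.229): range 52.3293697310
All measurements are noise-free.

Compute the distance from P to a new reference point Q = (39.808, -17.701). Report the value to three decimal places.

eq1: (x + 13.666)² + (y + 43.787)² = 52.4802362937²
eq2: (x + 33.641)² + (y − 0.940)² = 68.6856245626²
eq3: (x − 48.857)² + (y − 31.229)² = 52.3293697310²
eq2−eq3, eq2−eq1 (x²,y² cancel):
  164.996·x + 60.578·y = 4209.008494
  39.950·x − 89.454·y = 2935.000264
det = 164.996·-89.454 − 60.578·39.950 = -17179.643284
x = (4209.008494·-89.454 − 60.578·2935.000264) / -17179.643284 = 32.265460
y = (164.996·2935.000264 − 4209.008494·39.950) / -17179.643284 = -18.400464
|P − Q| = √((32.265460 − 39.808)² + (-18.400464 − -17.701)²) = 7.574903

7.575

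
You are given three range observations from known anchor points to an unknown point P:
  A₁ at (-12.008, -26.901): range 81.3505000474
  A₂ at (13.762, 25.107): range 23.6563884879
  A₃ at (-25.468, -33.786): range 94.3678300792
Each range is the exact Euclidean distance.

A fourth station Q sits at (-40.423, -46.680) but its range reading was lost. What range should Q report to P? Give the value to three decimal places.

eq1: (x + 12.008)² + (y + 26.901)² = 81.3505000474²
eq2: (x − 13.762)² + (y − 25.107)² = 23.6563884879²
eq3: (x + 25.468)² + (y + 33.786)² = 94.3678300792²
eq1−eq3, eq1−eq2 (x²,y² cancel):
  -26.920·x − 13.770·y = -1365.126541
  51.540·x + 104.016·y = 6010.177370
det = -26.920·104.016 − -13.770·51.540 = -2090.404920
x = (-1365.126541·104.016 − -13.770·6010.177370) / -2090.404920 = 28.336548
y = (-26.920·6010.177370 − -1365.126541·51.540) / -2090.404920 = 43.740498
|P − Q| = √((28.336548 − -40.423)² + (43.740498 − -46.680)²) = 113.594639

113.595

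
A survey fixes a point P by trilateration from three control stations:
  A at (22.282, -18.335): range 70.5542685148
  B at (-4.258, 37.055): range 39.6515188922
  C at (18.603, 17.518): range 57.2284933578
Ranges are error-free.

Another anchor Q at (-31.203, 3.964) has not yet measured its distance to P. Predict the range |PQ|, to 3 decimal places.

15.242

eq1: (x − 22.282)² + (y + 18.335)² = 70.5542685148²
eq2: (x + 4.258)² + (y − 37.055)² = 39.6515188922²
eq3: (x − 18.603)² + (y − 17.518)² = 57.2284933578²
eq3−eq2, eq3−eq1 (x²,y² cancel):
  -45.722·x + 39.074·y = 2441.109158
  7.358·x − 71.706·y = -1523.096538
det = -45.722·-71.706 − 39.074·7.358 = 2991.035240
x = (2441.109158·-71.706 − 39.074·-1523.096538) / 2991.035240 = -38.624988
y = (-45.722·-1523.096538 − 2441.109158·7.358) / 2991.035240 = 17.277409
|P − Q| = √((-38.624988 − -31.203)² + (17.277409 − 3.964)²) = 15.242466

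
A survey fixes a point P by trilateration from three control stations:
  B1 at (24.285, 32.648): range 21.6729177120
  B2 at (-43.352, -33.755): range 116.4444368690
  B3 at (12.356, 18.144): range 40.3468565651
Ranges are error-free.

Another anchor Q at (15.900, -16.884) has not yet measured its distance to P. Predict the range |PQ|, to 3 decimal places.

68.603

eq1: (x − 24.285)² + (y − 32.648)² = 21.6729177120²
eq2: (x + 43.352)² + (y + 33.755)² = 116.4444368690²
eq3: (x − 12.356)² + (y − 18.144)² = 40.3468565651²
eq3−eq2, eq3−eq1 (x²,y² cancel):
  -111.416·x − 103.798·y = -9394.517586
  23.858·x + 29.008·y = 2331.931130
det = -111.416·29.008 − -103.798·23.858 = -755.542644
x = (-9394.517586·29.008 − -103.798·2331.931130) / -755.542644 = 40.323837
y = (-111.416·2331.931130 − -9394.517586·23.858) / -755.542644 = 47.224387
|P − Q| = √((40.323837 − 15.900)² + (47.224387 − -16.884)²) = 68.603273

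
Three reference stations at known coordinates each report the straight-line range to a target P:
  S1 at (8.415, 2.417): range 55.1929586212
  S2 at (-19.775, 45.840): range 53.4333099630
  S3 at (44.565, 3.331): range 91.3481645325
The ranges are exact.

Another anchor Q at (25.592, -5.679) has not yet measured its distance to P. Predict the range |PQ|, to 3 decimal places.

72.502

eq1: (x − 8.415)² + (y − 2.417)² = 55.1929586212²
eq2: (x + 19.775)² + (y − 45.840)² = 53.4333099630²
eq3: (x − 44.565)² + (y − 3.331)² = 91.3481645325²
eq3−eq1, eq3−eq2 (x²,y² cancel):
  -72.300·x − 1.828·y = 3377.743810
  -128.680·x + 85.018·y = 5984.589989
det = -72.300·85.018 − -1.828·-128.680 = -6382.028440
x = (3377.743810·85.018 − -1.828·5984.589989) / -6382.028440 = -46.710675
y = (-72.300·5984.589989 − 3377.743810·-128.680) / -6382.028440 = -0.307460
|P − Q| = √((-46.710675 − 25.592)² + (-0.307460 − -5.679)²) = 72.501932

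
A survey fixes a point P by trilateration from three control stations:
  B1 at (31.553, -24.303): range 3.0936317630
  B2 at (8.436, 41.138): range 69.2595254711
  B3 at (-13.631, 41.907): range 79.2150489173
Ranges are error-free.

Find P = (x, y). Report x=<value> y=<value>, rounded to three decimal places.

x=28.572 y=-25.130

eq1: (x − 31.553)² + (y + 24.303)² = 3.0936317630²
eq2: (x − 8.436)² + (y − 41.138)² = 69.2595254711²
eq3: (x + 13.631)² + (y − 41.907)² = 79.2150489173²
eq1−eq2, eq1−eq3 (x²,y² cancel):
  -46.234·x + 130.882·y = -4610.037789
  -90.368·x + 132.420·y = -5909.680225
det = -46.234·132.420 − 130.882·-90.368 = 5705.238296
x = (-4610.037789·132.420 − 130.882·-5909.680225) / 5705.238296 = 28.571911
y = (-46.234·-5909.680225 − -4610.037789·-90.368) / 5705.238296 = -25.129842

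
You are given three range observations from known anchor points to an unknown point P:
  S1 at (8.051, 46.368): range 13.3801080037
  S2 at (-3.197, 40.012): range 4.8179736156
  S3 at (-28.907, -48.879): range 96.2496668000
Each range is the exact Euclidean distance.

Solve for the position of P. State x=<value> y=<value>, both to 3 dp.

x=-5.184 y=44.401

eq1: (x − 8.051)² + (y − 46.368)² = 13.3801080037²
eq2: (x + 3.197)² + (y − 40.012)² = 4.8179736156²
eq3: (x + 28.907)² + (y + 48.879)² = 96.2496668000²
eq2−eq1, eq2−eq3 (x²,y² cancel):
  22.496·x + 12.712·y = 447.814652
  -51.420·x − 177.782·y = -7627.195152
det = 22.496·-177.782 − 12.712·-51.420 = -3345.732832
x = (447.814652·-177.782 − 12.712·-7627.195152) / -3345.732832 = -5.183773
y = (22.496·-7627.195152 − 447.814652·-51.420) / -3345.732832 = 44.401260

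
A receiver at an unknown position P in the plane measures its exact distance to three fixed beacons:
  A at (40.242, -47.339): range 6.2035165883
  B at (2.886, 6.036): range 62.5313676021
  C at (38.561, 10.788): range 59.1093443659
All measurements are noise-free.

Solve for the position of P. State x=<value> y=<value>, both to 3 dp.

eq1: (x − 40.242)² + (y + 47.339)² = 6.2035165883²
eq2: (x − 2.886)² + (y − 6.036)² = 62.5313676021²
eq3: (x − 38.561)² + (y − 10.788)² = 59.1093443659²
eq2−eq3, eq2−eq1 (x²,y² cancel):
  71.350·x + 9.504·y = 1974.826716
  74.712·x − 106.750·y = 7687.325509
det = 71.350·-106.750 − 9.504·74.712 = -8326.675348
x = (1974.826716·-106.750 − 9.504·7687.325509) / -8326.675348 = 34.092009
y = (71.350·7687.325509 − 1974.826716·74.712) / -8326.675348 = -48.152162

x=34.092 y=-48.152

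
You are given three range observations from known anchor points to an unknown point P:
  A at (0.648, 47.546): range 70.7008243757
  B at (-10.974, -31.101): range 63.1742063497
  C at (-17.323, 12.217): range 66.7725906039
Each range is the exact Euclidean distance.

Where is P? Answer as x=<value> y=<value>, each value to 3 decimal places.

x=46.949 y=-5.884

eq1: (x − 0.648)² + (y − 47.546)² = 70.7008243757²
eq2: (x + 10.974)² + (y + 31.101)² = 63.1742063497²
eq3: (x + 17.323)² + (y − 12.217)² = 66.7725906039²
eq3−eq2, eq3−eq1 (x²,y² cancel):
  12.698·x − 86.636·y = 1105.957967
  35.942·x + 70.658·y = 1271.672891
det = 12.698·70.658 − -86.636·35.942 = 4011.086396
x = (1105.957967·70.658 − -86.636·1271.672891) / 4011.086396 = 46.949233
y = (12.698·1271.672891 − 1105.957967·35.942) / 4011.086396 = -5.884351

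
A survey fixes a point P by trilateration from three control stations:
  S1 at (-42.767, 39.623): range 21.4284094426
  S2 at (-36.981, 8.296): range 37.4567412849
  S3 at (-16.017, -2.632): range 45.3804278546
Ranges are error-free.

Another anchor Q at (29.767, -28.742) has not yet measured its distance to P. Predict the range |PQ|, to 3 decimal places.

eq1: (x + 42.767)² + (y − 39.623)² = 21.4284094426²
eq2: (x + 36.981)² + (y − 8.296)² = 37.4567412849²
eq3: (x + 16.017)² + (y + 2.632)² = 45.3804278546²
eq1−eq2, eq1−eq3 (x²,y² cancel):
  11.572·x − 62.654·y = -2906.411177
  53.500·x − 84.510·y = -4735.733206
det = 11.572·-84.510 − -62.654·53.500 = 2374.039280
x = (-2906.411177·-84.510 − -62.654·-4735.733206) / 2374.039280 = -21.521051
y = (11.572·-4735.733206 − -2906.411177·53.500) / 2374.039280 = 42.413407
|P − Q| = √((-21.521051 − 29.767)² + (42.413407 − -28.742)²) = 87.712918

87.713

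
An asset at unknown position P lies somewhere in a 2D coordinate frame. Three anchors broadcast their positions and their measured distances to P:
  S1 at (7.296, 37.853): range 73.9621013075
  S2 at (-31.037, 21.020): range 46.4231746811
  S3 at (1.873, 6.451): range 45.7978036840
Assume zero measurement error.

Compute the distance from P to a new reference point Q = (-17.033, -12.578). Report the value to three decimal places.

eq1: (x − 7.296)² + (y − 37.853)² = 73.9621013075²
eq2: (x + 31.037)² + (y − 21.020)² = 46.4231746811²
eq3: (x − 1.873)² + (y − 6.451)² = 45.7978036840²
eq2−eq3, eq2−eq1 (x²,y² cancel):
  65.820·x − 29.138·y = -1302.339914
  76.666·x + 33.666·y = -3234.335826
det = 65.820·33.666 − -29.138·76.666 = 4449.790028
x = (-1302.339914·33.666 − -29.138·-3234.335826) / 4449.790028 = -31.032173
y = (65.820·-3234.335826 − -1302.339914·76.666) / 4449.790028 = -25.403174
|P − Q| = √((-31.032173 − -17.033)² + (-25.403174 − -12.578)²) = 18.985835

18.986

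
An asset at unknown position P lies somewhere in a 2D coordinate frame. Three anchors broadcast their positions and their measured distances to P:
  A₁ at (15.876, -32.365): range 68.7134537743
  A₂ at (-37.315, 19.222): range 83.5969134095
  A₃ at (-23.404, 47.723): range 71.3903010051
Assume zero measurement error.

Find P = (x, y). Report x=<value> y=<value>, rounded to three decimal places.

eq1: (x − 15.876)² + (y + 32.365)² = 68.7134537743²
eq2: (x + 37.315)² + (y − 19.222)² = 83.5969134095²
eq3: (x + 23.404)² + (y − 47.723)² = 71.3903010051²
eq2−eq3, eq2−eq1 (x²,y² cancel):
  27.822·x + 57.002·y = 2955.206290
  106.382·x − 103.174·y = 1804.551294
det = 27.822·-103.174 − 57.002·106.382 = -8934.493792
x = (2955.206290·-103.174 − 57.002·1804.551294) / -8934.493792 = 45.639238
y = (27.822·1804.551294 − 2955.206290·106.382) / -8934.493792 = 29.567935

x=45.639 y=29.568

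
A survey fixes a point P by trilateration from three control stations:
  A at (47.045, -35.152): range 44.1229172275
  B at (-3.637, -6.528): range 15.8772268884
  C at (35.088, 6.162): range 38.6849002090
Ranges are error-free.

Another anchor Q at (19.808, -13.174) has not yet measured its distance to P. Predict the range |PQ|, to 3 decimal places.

eq1: (x − 47.045)² + (y + 35.152)² = 44.1229172275²
eq2: (x + 3.637)² + (y + 6.528)² = 15.8772268884²
eq3: (x − 35.088)² + (y − 6.162)² = 38.6849002090²
eq1−eq3, eq1−eq2 (x²,y² cancel):
  -23.914·x + 82.628·y = -1729.446821
  -101.364·x + 57.248·y = -1698.307085
det = -23.914·57.248 − 82.628·-101.364 = 7006.475920
x = (-1729.446821·57.248 − 82.628·-1698.307085) / 7006.475920 = 5.897451
y = (-23.914·-1698.307085 − -1729.446821·-101.364) / 7006.475920 = -19.223692
|P − Q| = √((5.897451 − 19.808)² + (-19.223692 − -13.174)²) = 15.169118

15.169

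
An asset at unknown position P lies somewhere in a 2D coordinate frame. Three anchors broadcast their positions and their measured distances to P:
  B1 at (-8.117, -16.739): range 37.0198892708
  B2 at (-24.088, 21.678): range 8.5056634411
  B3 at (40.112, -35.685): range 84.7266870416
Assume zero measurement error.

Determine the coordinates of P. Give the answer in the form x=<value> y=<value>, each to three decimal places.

x=-28.305 y=14.292

eq1: (x + 8.117)² + (y + 16.739)² = 37.0198892708²
eq2: (x + 24.088)² + (y − 21.678)² = 8.5056634411²
eq3: (x − 40.112)² + (y + 35.685)² = 84.7266870416²
eq1−eq2, eq1−eq3 (x²,y² cancel):
  -31.942·x + 76.834·y = 2002.213509
  96.458·x − 37.892·y = -3271.827336
det = -31.942·-37.892 − 76.834·96.458 = -6200.907708
x = (2002.213509·-37.892 − 76.834·-3271.827336) / -6200.907708 = -28.305486
y = (-31.942·-3271.827336 − 2002.213509·96.458) / -6200.907708 = 14.291585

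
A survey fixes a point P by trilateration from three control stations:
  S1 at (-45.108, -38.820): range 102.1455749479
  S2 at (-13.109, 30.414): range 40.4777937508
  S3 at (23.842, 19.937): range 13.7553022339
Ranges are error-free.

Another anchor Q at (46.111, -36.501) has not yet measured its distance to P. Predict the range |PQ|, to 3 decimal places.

72.260

eq1: (x + 45.108)² + (y + 38.820)² = 102.1455749479²
eq2: (x + 13.109)² + (y − 30.414)² = 40.4777937508²
eq3: (x − 23.842)² + (y − 19.937)² = 13.7553022339²
eq1−eq2, eq1−eq3 (x²,y² cancel):
  63.998·x + 138.468·y = 6350.399908
  137.900·x + 117.514·y = 7668.711011
det = 63.998·117.514 − 138.468·137.900 = -11574.076228
x = (6350.399908·117.514 − 138.468·7668.711011) / -11574.076228 = 27.268715
y = (63.998·7668.711011 − 6350.399908·137.900) / -11574.076228 = 33.258635
|P − Q| = √((27.268715 − 46.111)² + (33.258635 − -36.501)²) = 72.259521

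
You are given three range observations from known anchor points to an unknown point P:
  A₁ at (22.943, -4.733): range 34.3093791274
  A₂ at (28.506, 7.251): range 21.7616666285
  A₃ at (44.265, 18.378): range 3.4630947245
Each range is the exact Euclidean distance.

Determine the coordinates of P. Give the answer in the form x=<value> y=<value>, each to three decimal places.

eq1: (x − 22.943)² + (y + 4.733)² = 34.3093791274²
eq2: (x − 28.506)² + (y − 7.251)² = 21.7616666285²
eq3: (x − 44.265)² + (y − 18.378)² = 3.4630947245²
eq2−eq3, eq2−eq1 (x²,y² cancel):
  31.518·x + 22.254·y = 1893.549181
  -11.126·x − 23.968·y = -1019.949861
det = 31.518·-23.968 − 22.254·-11.126 = -507.825420
x = (1893.549181·-23.968 − 22.254·-1019.949861) / -507.825420 = 44.674059
y = (31.518·-1019.949861 − 1893.549181·-11.126) / -507.825420 = 21.816851

x=44.674 y=21.817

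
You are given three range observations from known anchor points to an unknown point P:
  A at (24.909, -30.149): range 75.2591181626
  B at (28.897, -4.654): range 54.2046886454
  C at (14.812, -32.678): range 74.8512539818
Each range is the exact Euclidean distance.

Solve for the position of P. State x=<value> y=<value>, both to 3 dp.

eq1: (x − 24.909)² + (y + 30.149)² = 75.2591181626²
eq2: (x − 28.897)² + (y + 4.654)² = 54.2046886454²
eq3: (x − 14.812)² + (y + 32.678)² = 74.8512539818²
eq2−eq1, eq2−eq3 (x²,y² cancel):
  -7.976·x − 50.990·y = -2053.062438
  -28.170·x − 56.048·y = -2234.011249
det = -7.976·-56.048 − -50.990·-28.170 = -989.349452
x = (-2053.062438·-56.048 − -50.990·-2234.011249) / -989.349452 = -1.170274
y = (-7.976·-2234.011249 − -2053.062438·-28.170) / -989.349452 = 40.447079

x=-1.170 y=40.447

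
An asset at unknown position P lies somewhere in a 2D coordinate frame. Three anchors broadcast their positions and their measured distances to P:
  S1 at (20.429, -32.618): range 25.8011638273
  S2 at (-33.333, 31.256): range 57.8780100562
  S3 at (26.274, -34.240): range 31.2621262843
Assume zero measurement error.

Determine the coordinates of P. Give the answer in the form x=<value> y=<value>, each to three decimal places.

eq1: (x − 20.429)² + (y + 32.618)² = 25.8011638273²
eq2: (x + 33.333)² + (y − 31.256)² = 57.8780100562²
eq3: (x − 26.274)² + (y + 34.240)² = 31.2621262843²
eq1−eq3, eq1−eq2 (x²,y² cancel):
  11.690·x − 3.244·y = 69.802226
  -107.524·x + 127.748·y = -2077.415533
det = 11.690·127.748 − -3.244·-107.524 = 1144.566264
x = (69.802226·127.748 − -3.244·-2077.415533) / 1144.566264 = 1.902868
y = (11.690·-2077.415533 − 69.802226·-107.524) / 1144.566264 = -14.660202

x=1.903 y=-14.660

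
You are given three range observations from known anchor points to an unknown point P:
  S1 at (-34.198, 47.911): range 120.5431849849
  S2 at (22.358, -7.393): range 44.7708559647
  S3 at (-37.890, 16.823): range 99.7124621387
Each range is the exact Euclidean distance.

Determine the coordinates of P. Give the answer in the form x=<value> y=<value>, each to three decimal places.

eq1: (x + 34.198)² + (y − 47.911)² = 120.5431849849²
eq2: (x − 22.358)² + (y + 7.393)² = 44.7708559647²
eq3: (x + 37.890)² + (y − 16.823)² = 99.7124621387²
eq2−eq1, eq2−eq3 (x²,y² cancel):
  -113.112·x + 110.608·y = -9615.799390
  -120.496·x + 48.432·y = -6774.016746
det = -113.112·48.432 − 110.608·-120.496 = 7849.581184
x = (-9615.799390·48.432 − 110.608·-6774.016746) / 7849.581184 = 36.122698
y = (-113.112·-6774.016746 − -9615.799390·-120.496) / 7849.581184 = -49.995378

x=36.123 y=-49.995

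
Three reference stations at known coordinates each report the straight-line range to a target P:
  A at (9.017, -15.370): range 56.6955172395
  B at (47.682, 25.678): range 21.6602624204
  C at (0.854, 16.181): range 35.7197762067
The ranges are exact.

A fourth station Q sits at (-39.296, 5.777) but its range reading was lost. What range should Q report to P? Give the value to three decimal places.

eq1: (x − 9.017)² + (y + 15.370)² = 56.6955172395²
eq2: (x − 47.682)² + (y − 25.678)² = 21.6602624204²
eq3: (x − 0.854)² + (y − 16.181)² = 35.7197762067²
eq1−eq3, eq1−eq2 (x²,y² cancel):
  -16.326·x + 63.102·y = 1883.490151
  77.330·x + 82.096·y = 5360.604326
det = -16.326·82.096 − 63.102·77.330 = -6219.976956
x = (1883.490151·82.096 − 63.102·5360.604326) / -6219.976956 = 29.523879
y = (-16.326·5360.604326 − 1883.490151·77.330) / -6219.976956 = 37.486878
|P − Q| = √((29.523879 − -39.296)² + (37.486878 − 5.777)²) = 75.773954

75.774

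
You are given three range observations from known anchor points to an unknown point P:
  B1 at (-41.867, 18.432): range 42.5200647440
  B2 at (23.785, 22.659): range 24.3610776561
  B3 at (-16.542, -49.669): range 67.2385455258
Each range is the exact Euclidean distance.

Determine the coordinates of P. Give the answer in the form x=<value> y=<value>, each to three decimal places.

eq1: (x + 41.867)² + (y − 18.432)² = 42.5200647440²
eq2: (x − 23.785)² + (y − 22.659)² = 24.3610776561²
eq3: (x + 16.542)² + (y + 49.669)² = 67.2385455258²
eq3−eq2, eq3−eq1 (x²,y² cancel):
  80.654·x + 144.656·y = 2266.069081
  -50.650·x + 136.202·y = 2065.003087
det = 80.654·136.202 − 144.656·-50.650 = 18312.062508
x = (2266.069081·136.202 − 144.656·2065.003087) / 18312.062508 = 0.542159
y = (80.654·2065.003087 − 2266.069081·-50.650) / 18312.062508 = 15.362942

x=0.542 y=15.363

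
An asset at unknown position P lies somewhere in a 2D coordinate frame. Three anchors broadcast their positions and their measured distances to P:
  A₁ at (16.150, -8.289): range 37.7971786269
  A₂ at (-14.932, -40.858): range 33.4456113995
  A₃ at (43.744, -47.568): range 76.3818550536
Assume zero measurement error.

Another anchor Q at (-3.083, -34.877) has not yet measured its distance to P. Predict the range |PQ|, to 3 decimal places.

eq1: (x − 16.150)² + (y + 8.289)² = 37.7971786269²
eq2: (x + 14.932)² + (y + 40.858)² = 33.4456113995²
eq3: (x − 43.744)² + (y + 47.568)² = 76.3818550536²
eq2−eq1, eq2−eq3 (x²,y² cancel):
  62.164·x + 65.138·y = -1872.828557
  117.352·x − 13.420·y = -2431.667488
det = 62.164·-13.420 − 65.138·117.352 = -8478.315456
x = (-1872.828557·-13.420 − 65.138·-2431.667488) / -8478.315456 = -21.646672
y = (62.164·-2431.667488 − -1872.828557·117.352) / -8478.315456 = -8.093353
|P − Q| = √((-21.646672 − -3.083)² + (-8.093353 − -34.877)²) = 32.587938

32.588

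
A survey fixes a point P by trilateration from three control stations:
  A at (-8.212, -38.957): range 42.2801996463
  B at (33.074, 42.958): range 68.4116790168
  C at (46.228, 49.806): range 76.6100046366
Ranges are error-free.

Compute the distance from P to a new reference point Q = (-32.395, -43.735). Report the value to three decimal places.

eq1: (x + 8.212)² + (y + 38.957)² = 42.2801996463²
eq2: (x − 33.074)² + (y − 42.958)² = 68.4116790168²
eq3: (x − 46.228)² + (y − 49.806)² = 76.6100046366²
eq2−eq1, eq2−eq3 (x²,y² cancel):
  -82.572·x − 163.830·y = 1538.348097
  26.308·x + 13.696·y = 489.451395
det = -82.572·13.696 − -163.830·26.308 = 3179.133528
x = (1538.348097·13.696 − -163.830·489.451395) / 3179.133528 = 31.850200
y = (-82.572·489.451395 − 1538.348097·26.308) / 3179.133528 = -25.442732
|P − Q| = √((31.850200 − -32.395)² + (-25.442732 − -43.735)²) = 66.798598

66.799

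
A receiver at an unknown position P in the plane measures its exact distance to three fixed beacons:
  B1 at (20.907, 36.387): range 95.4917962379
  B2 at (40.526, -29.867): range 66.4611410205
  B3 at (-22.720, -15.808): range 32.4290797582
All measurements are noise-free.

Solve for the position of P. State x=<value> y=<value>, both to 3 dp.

x=-23.348 y=-48.231

eq1: (x − 20.907)² + (y − 36.387)² = 95.4917962379²
eq2: (x − 40.526)² + (y + 29.867)² = 66.4611410205²
eq3: (x + 22.720)² + (y + 15.808)² = 32.4290797582²
eq1−eq3, eq1−eq2 (x²,y² cancel):
  -87.254·x − 104.390·y = 7072.012781
  39.238·x − 132.508·y = 5474.877830
det = -87.254·-132.508 − -104.390·39.238 = 15657.907852
x = (7072.012781·-132.508 − -104.390·5474.877830) / 15657.907852 = -23.347677
y = (-87.254·5474.877830 − 7072.012781·39.238) / 15657.907852 = -48.231005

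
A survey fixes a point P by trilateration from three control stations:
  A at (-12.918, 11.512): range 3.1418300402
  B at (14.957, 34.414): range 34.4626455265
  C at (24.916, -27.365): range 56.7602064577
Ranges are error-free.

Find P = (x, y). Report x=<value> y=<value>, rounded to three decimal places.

x=-13.264 y=14.635

eq1: (x + 12.918)² + (y − 11.512)² = 3.1418300402²
eq2: (x − 14.957)² + (y − 34.414)² = 34.4626455265²
eq3: (x − 24.916)² + (y + 27.365)² = 56.7602064577²
eq3−eq2, eq3−eq1 (x²,y² cancel):
  -19.918·x + 123.558·y = 2072.432064
  -75.668·x + 77.754·y = 2141.600528
det = -19.918·77.754 − 123.558·-75.668 = 7800.682572
x = (2072.432064·77.754 − 123.558·2141.600528) / 7800.682572 = -13.264480
y = (-19.918·2141.600528 − 2072.432064·-75.668) / 7800.682572 = 14.634667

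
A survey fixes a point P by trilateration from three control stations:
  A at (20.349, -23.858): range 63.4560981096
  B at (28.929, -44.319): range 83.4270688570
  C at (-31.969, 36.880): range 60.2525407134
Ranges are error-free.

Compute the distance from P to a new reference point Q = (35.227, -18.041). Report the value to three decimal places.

eq1: (x − 20.349)² + (y + 23.858)² = 63.4560981096²
eq2: (x − 28.929)² + (y + 44.319)² = 83.4270688570²
eq3: (x + 31.969)² + (y − 36.880)² = 60.2525407134²
eq1−eq3, eq1−eq2 (x²,y² cancel):
  -104.636·x + 121.476·y = 1795.173121
  17.160·x − 40.922·y = -1115.624594
det = -104.636·-40.922 − 121.476·17.160 = 2197.386232
x = (1795.173121·-40.922 − 121.476·-1115.624594) / 2197.386232 = 28.242435
y = (-104.636·-1115.624594 − 1795.173121·17.160) / 2197.386232 = 39.105244
|P − Q| = √((28.242435 − 35.227)² + (39.105244 − -18.041)²) = 57.571497

57.571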